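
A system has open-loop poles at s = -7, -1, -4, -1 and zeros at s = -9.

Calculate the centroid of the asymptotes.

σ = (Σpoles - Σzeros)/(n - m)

σ = (Σpoles - Σzeros)/(n - m) = (-13 - (-9))/(4 - 1) = -4/3 = -1.33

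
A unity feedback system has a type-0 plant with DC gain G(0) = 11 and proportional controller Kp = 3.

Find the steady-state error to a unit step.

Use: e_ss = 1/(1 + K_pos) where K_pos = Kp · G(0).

K_pos = Kp · G(0) = 3 × 11 = 33. e_ss = 1/(1 + 33) = 0.0294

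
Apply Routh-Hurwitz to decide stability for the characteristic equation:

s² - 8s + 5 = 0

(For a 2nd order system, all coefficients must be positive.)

Coefficients: 1, -8, 5. b=-8 not positive, so system is unstable.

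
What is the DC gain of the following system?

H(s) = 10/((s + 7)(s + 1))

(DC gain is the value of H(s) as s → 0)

DC gain = H(0) = 10/(7 × 1) = 10/7 = 1.4286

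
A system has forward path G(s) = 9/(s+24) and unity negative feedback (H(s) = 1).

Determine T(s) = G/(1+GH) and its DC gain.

T(s) = G/(1+GH) = [9/(s+24)] / [1 + 9/(s+24)] = 9/(s+24+9) = 9/(s+33). DC gain = 9/33 = 0.2727.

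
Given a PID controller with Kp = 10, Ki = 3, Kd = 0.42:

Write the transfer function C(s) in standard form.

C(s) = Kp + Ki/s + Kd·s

Substituting values: C(s) = 10 + 3/s + 0.42s = (0.42s² + 10s + 3)/s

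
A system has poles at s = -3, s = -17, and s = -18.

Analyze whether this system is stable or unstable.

All poles are in the left half-plane. System is stable.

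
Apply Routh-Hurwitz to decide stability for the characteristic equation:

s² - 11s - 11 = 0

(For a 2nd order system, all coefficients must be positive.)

Coefficients: 1, -11, -11. b=-11, c=-11 not positive, so system is unstable.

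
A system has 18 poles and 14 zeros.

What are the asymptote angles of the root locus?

n - m = 18 - 14 = 4. Angles: θk = (2k + 1)·180°/4 = 45°, 135°, 225°, 315°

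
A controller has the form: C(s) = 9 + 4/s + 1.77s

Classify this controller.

This is a Proportional-Integral-Derivative (PID) controller.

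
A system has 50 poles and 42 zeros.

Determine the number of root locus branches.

Root locus has n branches where n = number of poles = 50.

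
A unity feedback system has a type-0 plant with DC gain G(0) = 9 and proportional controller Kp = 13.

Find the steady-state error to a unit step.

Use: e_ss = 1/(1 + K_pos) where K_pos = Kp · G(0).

K_pos = Kp · G(0) = 13 × 9 = 117. e_ss = 1/(1 + 117) = 0.0085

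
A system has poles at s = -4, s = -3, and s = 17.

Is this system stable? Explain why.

Pole(s) at s = 17 are not in the left half-plane. System is unstable.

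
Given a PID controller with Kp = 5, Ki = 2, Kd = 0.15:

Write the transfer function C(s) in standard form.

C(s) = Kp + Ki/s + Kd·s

Substituting values: C(s) = 5 + 2/s + 0.15s = (0.15s² + 5s + 2)/s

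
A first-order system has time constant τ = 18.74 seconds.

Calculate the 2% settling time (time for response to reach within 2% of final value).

For first-order system, 2% settling time ≈ 4τ = 4 × 18.74 = 74.96 s.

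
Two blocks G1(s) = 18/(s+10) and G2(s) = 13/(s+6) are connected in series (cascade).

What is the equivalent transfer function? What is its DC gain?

Series: multiply transfer functions. G_eq = 18/(s+10) × 13/(s+6) = 234/((s+10)(s+6)). DC gain = 234/(10×6) = 3.9.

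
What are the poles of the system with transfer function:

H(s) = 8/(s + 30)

Pole is where denominator = 0: s + 30 = 0, so s = -30.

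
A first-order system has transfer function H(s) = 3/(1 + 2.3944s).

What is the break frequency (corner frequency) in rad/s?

Corner frequency = 1/τ = 1/2.3944 = 0.418 rad/s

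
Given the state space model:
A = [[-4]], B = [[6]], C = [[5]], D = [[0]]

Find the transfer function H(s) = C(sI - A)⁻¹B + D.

(sI - A)⁻¹ = 1/(s + 4). H(s) = 5 × 6/(s + 4) + 0 = 30/(s + 4).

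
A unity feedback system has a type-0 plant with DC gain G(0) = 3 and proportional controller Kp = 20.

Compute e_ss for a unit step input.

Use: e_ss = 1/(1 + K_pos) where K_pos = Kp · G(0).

K_pos = Kp · G(0) = 20 × 3 = 60. e_ss = 1/(1 + 60) = 0.0164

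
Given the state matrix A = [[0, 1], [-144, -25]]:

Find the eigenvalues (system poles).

det(A - λI) = λ² - (-25)λ + 144 = (λ - (-9))(λ - (-16)). Eigenvalues: -9, -16.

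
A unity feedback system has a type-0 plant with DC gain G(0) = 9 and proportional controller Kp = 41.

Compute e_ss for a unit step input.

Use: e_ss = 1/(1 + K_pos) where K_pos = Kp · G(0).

K_pos = Kp · G(0) = 41 × 9 = 369. e_ss = 1/(1 + 369) = 0.0027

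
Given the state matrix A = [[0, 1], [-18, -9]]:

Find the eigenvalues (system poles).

det(A - λI) = λ² - (-9)λ + 18 = (λ - (-6))(λ - (-3)). Eigenvalues: -6, -3.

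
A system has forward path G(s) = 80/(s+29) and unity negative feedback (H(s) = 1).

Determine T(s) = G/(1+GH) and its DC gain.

T(s) = G/(1+GH) = [80/(s+29)] / [1 + 80/(s+29)] = 80/(s+29+80) = 80/(s+109). DC gain = 80/109 = 0.7339.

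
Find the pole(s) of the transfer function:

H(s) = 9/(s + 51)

Pole is where denominator = 0: s + 51 = 0, so s = -51.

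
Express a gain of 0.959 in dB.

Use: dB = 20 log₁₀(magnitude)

dB = 20 log₁₀(0.959) = -0.4 dB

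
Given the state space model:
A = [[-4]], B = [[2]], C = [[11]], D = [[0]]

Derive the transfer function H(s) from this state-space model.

(sI - A)⁻¹ = 1/(s + 4). H(s) = 11 × 2/(s + 4) + 0 = 22/(s + 4).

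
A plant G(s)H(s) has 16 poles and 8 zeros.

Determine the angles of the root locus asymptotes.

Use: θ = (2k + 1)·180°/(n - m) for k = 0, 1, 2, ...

n - m = 16 - 8 = 8. Angles: θk = (2k + 1)·180°/8 = 22.5°, 67.5°, 112.5°, 157.5°, 202.5°, 247.5°, 292.5°, 337.5°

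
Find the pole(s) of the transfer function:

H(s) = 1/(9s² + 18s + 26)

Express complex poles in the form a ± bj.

Discriminant = 18² - 4×9×26 = 324 - 936 = -612 < 0, so the poles are a complex conjugate pair s = (-18 ± j√612)/(2×9). Real part = -18/(2×9) = -18/18 = -1; imaginary part = ±√612/(2×9) ≈ 1.3744. Poles: s = -1 ± 1.3744j.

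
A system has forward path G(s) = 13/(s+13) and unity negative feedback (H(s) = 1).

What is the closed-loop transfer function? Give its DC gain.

T(s) = G/(1+GH) = [13/(s+13)] / [1 + 13/(s+13)] = 13/(s+13+13) = 13/(s+26). DC gain = 13/26 = 0.5.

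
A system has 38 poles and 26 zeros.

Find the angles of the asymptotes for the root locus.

n - m = 38 - 26 = 12. Angles: θk = (2k + 1)·180°/12 = 15°, 45°, 75°, 105°, 135°, 165°, 195°, 225°, 255°, 285°, 315°, 345°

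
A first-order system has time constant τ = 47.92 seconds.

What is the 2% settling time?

For first-order system, 2% settling time ≈ 4τ = 4 × 47.92 = 191.68 s.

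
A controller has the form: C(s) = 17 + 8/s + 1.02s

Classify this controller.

This is a Proportional-Integral-Derivative (PID) controller.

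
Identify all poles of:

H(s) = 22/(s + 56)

Pole is where denominator = 0: s + 56 = 0, so s = -56.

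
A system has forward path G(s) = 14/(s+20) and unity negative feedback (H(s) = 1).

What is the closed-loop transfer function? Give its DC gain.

T(s) = G/(1+GH) = [14/(s+20)] / [1 + 14/(s+20)] = 14/(s+20+14) = 14/(s+34). DC gain = 14/34 = 0.4118.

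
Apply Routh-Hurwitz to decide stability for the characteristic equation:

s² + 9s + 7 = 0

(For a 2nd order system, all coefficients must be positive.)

Coefficients: 1, 9, 7. All positive, so system is stable.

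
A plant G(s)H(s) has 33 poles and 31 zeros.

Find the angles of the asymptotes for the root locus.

n - m = 33 - 31 = 2. Angles: θk = (2k + 1)·180°/2 = 90°, 270°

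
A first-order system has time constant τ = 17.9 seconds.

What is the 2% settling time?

For first-order system, 2% settling time ≈ 4τ = 4 × 17.9 = 71.6 s.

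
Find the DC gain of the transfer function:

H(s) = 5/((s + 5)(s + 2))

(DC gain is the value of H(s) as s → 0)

DC gain = H(0) = 5/(5 × 2) = 5/10 = 0.5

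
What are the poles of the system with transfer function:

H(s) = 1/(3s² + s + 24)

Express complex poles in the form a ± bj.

Discriminant = 1² - 4×3×24 = 1 - 288 = -287 < 0, so the poles are a complex conjugate pair s = (-1 ± j√287)/(2×3). Real part = -1/(2×3) = -1/6 ≈ -0.1667; imaginary part = ±√287/(2×3) ≈ 2.8235. Poles: s = -0.1667 ± 2.8235j.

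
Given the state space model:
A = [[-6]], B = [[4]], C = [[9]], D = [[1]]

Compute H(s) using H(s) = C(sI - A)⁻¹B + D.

(sI - A)⁻¹ = 1/(s + 6). H(s) = 9×4/(s + 6) + 1 = (s + 42)/(s + 6).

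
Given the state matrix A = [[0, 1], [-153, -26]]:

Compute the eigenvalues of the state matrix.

det(A - λI) = λ² - (-26)λ + 153 = (λ - (-17))(λ - (-9)). Eigenvalues: -17, -9.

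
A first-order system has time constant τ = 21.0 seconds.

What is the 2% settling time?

For first-order system, 2% settling time ≈ 4τ = 4 × 21.0 = 84.0 s.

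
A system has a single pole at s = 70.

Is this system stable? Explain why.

Pole at s = 70 is in the right half-plane. Unstable.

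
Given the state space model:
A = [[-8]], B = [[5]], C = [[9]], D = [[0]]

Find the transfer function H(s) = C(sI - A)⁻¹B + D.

(sI - A)⁻¹ = 1/(s + 8). H(s) = 9 × 5/(s + 8) + 0 = 45/(s + 8).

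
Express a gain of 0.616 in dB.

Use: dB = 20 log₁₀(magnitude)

dB = 20 log₁₀(0.616) = -4.2 dB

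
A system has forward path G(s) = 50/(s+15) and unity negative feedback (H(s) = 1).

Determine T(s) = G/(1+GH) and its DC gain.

T(s) = G/(1+GH) = [50/(s+15)] / [1 + 50/(s+15)] = 50/(s+15+50) = 50/(s+65). DC gain = 50/65 = 0.7692.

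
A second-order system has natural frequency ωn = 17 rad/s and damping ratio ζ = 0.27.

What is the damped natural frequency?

ωd = ωn√(1 - ζ²) = 17√(1 - 0.27²) = 16.37 rad/s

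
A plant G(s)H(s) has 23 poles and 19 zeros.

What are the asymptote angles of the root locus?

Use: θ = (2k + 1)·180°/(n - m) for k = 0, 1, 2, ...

n - m = 23 - 19 = 4. Angles: θk = (2k + 1)·180°/4 = 45°, 135°, 225°, 315°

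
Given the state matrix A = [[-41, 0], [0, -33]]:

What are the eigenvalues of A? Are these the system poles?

For diagonal matrix, eigenvalues are diagonal entries: λ₁ = -41, λ₂ = -33. Eigenvalues of A = system poles.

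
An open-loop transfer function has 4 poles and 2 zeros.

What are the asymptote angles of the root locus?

n - m = 4 - 2 = 2. Angles: θk = (2k + 1)·180°/2 = 90°, 270°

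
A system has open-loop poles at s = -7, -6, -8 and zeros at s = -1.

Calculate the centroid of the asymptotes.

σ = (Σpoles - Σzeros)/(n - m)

σ = (Σpoles - Σzeros)/(n - m) = (-21 - (-1))/(3 - 1) = -20/2 = -10.0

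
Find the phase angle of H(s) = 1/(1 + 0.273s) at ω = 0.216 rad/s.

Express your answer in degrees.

Phase = -arctan(ωτ) = -arctan(0.216 × 0.273) = -3.4°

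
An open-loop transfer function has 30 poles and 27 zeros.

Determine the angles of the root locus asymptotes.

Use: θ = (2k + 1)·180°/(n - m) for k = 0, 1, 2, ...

n - m = 30 - 27 = 3. Angles: θk = (2k + 1)·180°/3 = 60°, 180°, 300°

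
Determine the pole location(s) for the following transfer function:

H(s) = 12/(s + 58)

Pole is where denominator = 0: s + 58 = 0, so s = -58.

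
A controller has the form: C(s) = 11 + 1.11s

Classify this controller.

This is a Proportional-Derivative (PD) controller.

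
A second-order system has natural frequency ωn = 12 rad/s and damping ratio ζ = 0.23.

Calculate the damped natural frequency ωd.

ωd = ωn√(1 - ζ²) = 12√(1 - 0.23²) = 11.68 rad/s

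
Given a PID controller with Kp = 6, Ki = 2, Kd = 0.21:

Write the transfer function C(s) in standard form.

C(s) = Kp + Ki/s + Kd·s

Substituting values: C(s) = 6 + 2/s + 0.21s = (0.21s² + 6s + 2)/s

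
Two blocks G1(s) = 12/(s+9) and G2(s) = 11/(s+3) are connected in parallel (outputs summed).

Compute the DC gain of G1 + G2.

Parallel: G_eq = G1 + G2. DC gain = G1(0) + G2(0) = 12/9 + 11/3 = 1.3333 + 3.6667 = 5.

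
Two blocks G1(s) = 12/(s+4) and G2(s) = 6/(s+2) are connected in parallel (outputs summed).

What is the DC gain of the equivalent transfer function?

Parallel: G_eq = G1 + G2. DC gain = G1(0) + G2(0) = 12/4 + 6/2 = 3 + 3 = 6.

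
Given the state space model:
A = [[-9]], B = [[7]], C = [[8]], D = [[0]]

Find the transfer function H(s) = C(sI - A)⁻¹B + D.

(sI - A)⁻¹ = 1/(s + 9). H(s) = 8 × 7/(s + 9) + 0 = 56/(s + 9).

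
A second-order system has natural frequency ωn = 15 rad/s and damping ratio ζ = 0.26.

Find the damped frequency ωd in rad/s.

ωd = ωn√(1 - ζ²) = 15√(1 - 0.26²) = 14.48 rad/s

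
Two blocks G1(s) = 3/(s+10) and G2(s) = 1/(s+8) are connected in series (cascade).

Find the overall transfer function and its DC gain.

Series: multiply transfer functions. G_eq = 3/(s+10) × 1/(s+8) = 3/((s+10)(s+8)). DC gain = 3/(10×8) = 0.0375.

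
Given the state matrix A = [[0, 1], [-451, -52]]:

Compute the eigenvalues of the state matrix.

det(A - λI) = λ² - (-52)λ + 451 = (λ - (-11))(λ - (-41)). Eigenvalues: -11, -41.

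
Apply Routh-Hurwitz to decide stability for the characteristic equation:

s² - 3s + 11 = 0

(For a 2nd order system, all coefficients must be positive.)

Coefficients: 1, -3, 11. b=-3 not positive, so system is unstable.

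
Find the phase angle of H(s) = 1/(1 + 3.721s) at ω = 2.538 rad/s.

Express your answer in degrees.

Phase = -arctan(ωτ) = -arctan(2.538 × 3.721) = -84.0°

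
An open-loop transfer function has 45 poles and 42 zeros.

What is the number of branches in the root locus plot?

Root locus has n branches where n = number of poles = 45.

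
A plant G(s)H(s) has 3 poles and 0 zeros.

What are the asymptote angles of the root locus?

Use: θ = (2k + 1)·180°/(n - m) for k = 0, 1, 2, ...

n - m = 3 - 0 = 3. Angles: θk = (2k + 1)·180°/3 = 60°, 180°, 300°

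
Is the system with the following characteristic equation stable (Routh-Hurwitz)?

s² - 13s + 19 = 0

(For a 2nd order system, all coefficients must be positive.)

Coefficients: 1, -13, 19. b=-13 not positive, so system is unstable.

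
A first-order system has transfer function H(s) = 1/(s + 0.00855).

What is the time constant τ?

For H(s) = 1/(s + 1/τ), the pole is at -1/τ = -0.00855, so τ = 1/0.00855 = 117 s.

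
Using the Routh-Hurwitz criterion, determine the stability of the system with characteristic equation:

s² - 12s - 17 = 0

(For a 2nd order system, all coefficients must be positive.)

Coefficients: 1, -12, -17. b=-12, c=-17 not positive, so system is unstable.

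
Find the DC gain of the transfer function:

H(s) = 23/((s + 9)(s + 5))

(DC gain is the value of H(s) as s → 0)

DC gain = H(0) = 23/(9 × 5) = 23/45 = 0.5111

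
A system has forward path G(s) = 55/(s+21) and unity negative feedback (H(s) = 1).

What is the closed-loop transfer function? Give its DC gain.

T(s) = G/(1+GH) = [55/(s+21)] / [1 + 55/(s+21)] = 55/(s+21+55) = 55/(s+76). DC gain = 55/76 = 0.7237.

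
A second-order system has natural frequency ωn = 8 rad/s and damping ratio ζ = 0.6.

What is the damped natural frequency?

ωd = ωn√(1 - ζ²) = 8√(1 - 0.6²) = 6.4 rad/s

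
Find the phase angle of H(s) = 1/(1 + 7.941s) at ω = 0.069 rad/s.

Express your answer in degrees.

Phase = -arctan(ωτ) = -arctan(0.069 × 7.941) = -28.7°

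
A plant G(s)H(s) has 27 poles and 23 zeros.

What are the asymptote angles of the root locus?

n - m = 27 - 23 = 4. Angles: θk = (2k + 1)·180°/4 = 45°, 135°, 225°, 315°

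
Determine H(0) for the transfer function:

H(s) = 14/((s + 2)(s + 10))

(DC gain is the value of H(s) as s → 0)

DC gain = H(0) = 14/(2 × 10) = 14/20 = 0.7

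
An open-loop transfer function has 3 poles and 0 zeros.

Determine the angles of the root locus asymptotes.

n - m = 3 - 0 = 3. Angles: θk = (2k + 1)·180°/3 = 60°, 180°, 300°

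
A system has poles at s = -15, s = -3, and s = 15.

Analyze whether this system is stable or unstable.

Pole(s) at s = 15 are not in the left half-plane. System is unstable.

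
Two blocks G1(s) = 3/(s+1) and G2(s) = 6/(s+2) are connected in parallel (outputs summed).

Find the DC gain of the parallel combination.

Parallel: G_eq = G1 + G2. DC gain = G1(0) + G2(0) = 3/1 + 6/2 = 3 + 3 = 6.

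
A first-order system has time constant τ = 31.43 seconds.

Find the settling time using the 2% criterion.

For first-order system, 2% settling time ≈ 4τ = 4 × 31.43 = 125.72 s.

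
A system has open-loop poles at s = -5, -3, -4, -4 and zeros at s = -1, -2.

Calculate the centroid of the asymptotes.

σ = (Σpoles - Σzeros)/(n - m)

σ = (Σpoles - Σzeros)/(n - m) = (-16 - (-3))/(4 - 2) = -13/2 = -6.5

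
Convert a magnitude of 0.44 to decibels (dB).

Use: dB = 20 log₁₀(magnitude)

dB = 20 log₁₀(0.44) = -7.1 dB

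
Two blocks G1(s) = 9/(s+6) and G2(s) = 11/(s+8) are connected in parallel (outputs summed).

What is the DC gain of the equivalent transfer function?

Parallel: G_eq = G1 + G2. DC gain = G1(0) + G2(0) = 9/6 + 11/8 = 1.5 + 1.375 = 2.875.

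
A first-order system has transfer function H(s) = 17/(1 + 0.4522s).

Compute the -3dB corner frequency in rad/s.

Corner frequency = 1/τ = 1/0.4522 = 2.211 rad/s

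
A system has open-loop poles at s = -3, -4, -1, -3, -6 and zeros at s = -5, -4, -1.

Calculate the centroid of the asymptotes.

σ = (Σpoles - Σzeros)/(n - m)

σ = (Σpoles - Σzeros)/(n - m) = (-17 - (-10))/(5 - 3) = -7/2 = -3.5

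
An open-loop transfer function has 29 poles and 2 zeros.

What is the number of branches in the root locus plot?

Root locus has n branches where n = number of poles = 29.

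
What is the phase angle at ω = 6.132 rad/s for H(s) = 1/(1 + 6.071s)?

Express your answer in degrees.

Phase = -arctan(ωτ) = -arctan(6.132 × 6.071) = -88.5°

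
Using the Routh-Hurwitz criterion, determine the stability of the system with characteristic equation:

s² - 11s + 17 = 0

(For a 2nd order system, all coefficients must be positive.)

Coefficients: 1, -11, 17. b=-11 not positive, so system is unstable.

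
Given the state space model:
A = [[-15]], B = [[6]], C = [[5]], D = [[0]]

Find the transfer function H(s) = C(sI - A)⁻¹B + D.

(sI - A)⁻¹ = 1/(s + 15). H(s) = 5 × 6/(s + 15) + 0 = 30/(s + 15).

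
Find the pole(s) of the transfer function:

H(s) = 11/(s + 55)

Pole is where denominator = 0: s + 55 = 0, so s = -55.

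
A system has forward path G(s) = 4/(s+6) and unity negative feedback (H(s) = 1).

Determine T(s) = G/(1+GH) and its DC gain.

T(s) = G/(1+GH) = [4/(s+6)] / [1 + 4/(s+6)] = 4/(s+6+4) = 4/(s+10). DC gain = 4/10 = 0.4.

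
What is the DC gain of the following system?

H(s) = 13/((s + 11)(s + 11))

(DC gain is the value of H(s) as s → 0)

DC gain = H(0) = 13/(11 × 11) = 13/121 = 0.1074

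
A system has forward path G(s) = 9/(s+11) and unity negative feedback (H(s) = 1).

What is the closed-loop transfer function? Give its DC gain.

T(s) = G/(1+GH) = [9/(s+11)] / [1 + 9/(s+11)] = 9/(s+11+9) = 9/(s+20). DC gain = 9/20 = 0.45.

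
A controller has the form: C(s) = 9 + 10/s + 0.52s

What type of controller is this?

This is a Proportional-Integral-Derivative (PID) controller.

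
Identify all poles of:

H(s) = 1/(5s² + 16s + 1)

Discriminant = 16² - 4×5×1 = 256 - 20 = 236 > 0, so two distinct real poles. Using quadratic formula: s = (-16 ± √236)/(2×5) = (-16 ± √236)/10, with √236 ≈ 15.3623. s₁ ≈ -0.0638, s₂ ≈ -3.1362. Poles: s₁ = -0.0638, s₂ = -3.1362.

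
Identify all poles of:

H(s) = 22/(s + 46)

Pole is where denominator = 0: s + 46 = 0, so s = -46.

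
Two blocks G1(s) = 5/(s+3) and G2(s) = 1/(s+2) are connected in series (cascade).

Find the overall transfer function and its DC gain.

Series: multiply transfer functions. G_eq = 5/(s+3) × 1/(s+2) = 5/((s+3)(s+2)). DC gain = 5/(3×2) = 0.8333.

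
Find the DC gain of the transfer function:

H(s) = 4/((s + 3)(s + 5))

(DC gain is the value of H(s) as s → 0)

DC gain = H(0) = 4/(3 × 5) = 4/15 = 0.2667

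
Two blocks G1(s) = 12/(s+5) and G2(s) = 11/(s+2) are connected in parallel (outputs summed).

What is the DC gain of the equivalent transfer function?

Parallel: G_eq = G1 + G2. DC gain = G1(0) + G2(0) = 12/5 + 11/2 = 2.4 + 5.5 = 7.9.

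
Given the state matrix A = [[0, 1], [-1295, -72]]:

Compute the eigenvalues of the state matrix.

det(A - λI) = λ² - (-72)λ + 1295 = (λ - (-37))(λ - (-35)). Eigenvalues: -37, -35.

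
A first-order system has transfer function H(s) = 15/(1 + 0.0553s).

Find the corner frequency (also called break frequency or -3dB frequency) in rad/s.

Corner frequency = 1/τ = 1/0.0553 = 18.083 rad/s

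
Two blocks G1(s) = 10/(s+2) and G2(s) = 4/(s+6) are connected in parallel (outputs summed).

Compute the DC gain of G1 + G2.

Parallel: G_eq = G1 + G2. DC gain = G1(0) + G2(0) = 10/2 + 4/6 = 5 + 0.6667 = 5.6667.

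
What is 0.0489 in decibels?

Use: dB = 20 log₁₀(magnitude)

dB = 20 log₁₀(0.0489) = -26.2 dB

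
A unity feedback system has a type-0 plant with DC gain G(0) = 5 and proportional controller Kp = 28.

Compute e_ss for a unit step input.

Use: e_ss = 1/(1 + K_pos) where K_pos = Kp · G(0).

K_pos = Kp · G(0) = 28 × 5 = 140. e_ss = 1/(1 + 140) = 0.0071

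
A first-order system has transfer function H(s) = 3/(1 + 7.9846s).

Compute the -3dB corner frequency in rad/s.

Corner frequency = 1/τ = 1/7.9846 = 0.125 rad/s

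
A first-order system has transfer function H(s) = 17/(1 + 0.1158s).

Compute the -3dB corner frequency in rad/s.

Corner frequency = 1/τ = 1/0.1158 = 8.636 rad/s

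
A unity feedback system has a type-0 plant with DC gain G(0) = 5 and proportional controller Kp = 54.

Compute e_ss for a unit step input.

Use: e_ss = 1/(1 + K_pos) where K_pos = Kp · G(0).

K_pos = Kp · G(0) = 54 × 5 = 270. e_ss = 1/(1 + 270) = 0.0037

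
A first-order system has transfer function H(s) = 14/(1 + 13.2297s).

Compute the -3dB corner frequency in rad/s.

Corner frequency = 1/τ = 1/13.2297 = 0.076 rad/s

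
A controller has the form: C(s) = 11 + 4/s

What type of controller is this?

This is a Proportional-Integral (PI) controller.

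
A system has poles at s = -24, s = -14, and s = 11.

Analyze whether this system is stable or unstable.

Pole(s) at s = 11 are not in the left half-plane. System is unstable.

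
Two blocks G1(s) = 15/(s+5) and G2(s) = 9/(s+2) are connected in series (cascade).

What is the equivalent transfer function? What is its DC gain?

Series: multiply transfer functions. G_eq = 15/(s+5) × 9/(s+2) = 135/((s+5)(s+2)). DC gain = 135/(5×2) = 13.5.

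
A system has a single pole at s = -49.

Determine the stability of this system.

Pole at s = -49 is in the left half-plane. Stable.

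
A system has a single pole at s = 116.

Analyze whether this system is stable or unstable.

Pole at s = 116 is in the right half-plane. Unstable.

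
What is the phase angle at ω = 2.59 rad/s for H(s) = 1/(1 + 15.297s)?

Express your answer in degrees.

Phase = -arctan(ωτ) = -arctan(2.59 × 15.297) = -88.6°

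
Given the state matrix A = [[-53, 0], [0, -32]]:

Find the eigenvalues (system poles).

For diagonal matrix, eigenvalues are diagonal entries: λ₁ = -53, λ₂ = -32.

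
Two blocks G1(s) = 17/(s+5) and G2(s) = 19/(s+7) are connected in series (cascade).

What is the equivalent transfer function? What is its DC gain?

Series: multiply transfer functions. G_eq = 17/(s+5) × 19/(s+7) = 323/((s+5)(s+7)). DC gain = 323/(5×7) = 9.2286.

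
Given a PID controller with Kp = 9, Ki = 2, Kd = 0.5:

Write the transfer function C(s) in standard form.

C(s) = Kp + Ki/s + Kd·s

Substituting values: C(s) = 9 + 2/s + 0.5s = (0.5s² + 9s + 2)/s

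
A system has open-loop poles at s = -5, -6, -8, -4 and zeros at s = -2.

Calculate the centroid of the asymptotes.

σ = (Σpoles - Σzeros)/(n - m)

σ = (Σpoles - Σzeros)/(n - m) = (-23 - (-2))/(4 - 1) = -21/3 = -7.0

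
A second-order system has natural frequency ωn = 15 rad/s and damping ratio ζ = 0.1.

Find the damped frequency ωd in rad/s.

ωd = ωn√(1 - ζ²) = 15√(1 - 0.1²) = 14.92 rad/s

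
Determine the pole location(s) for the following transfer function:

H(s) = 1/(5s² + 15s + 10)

Discriminant = 15² - 4×5×10 = 225 - 200 = 25 > 0, so two distinct real poles. Using quadratic formula: s = (-15 ± √25)/(2×5) = (-15 ± √25)/10, with √25 = 5. s₁ = -10/10 = -1, s₂ = -20/10 = -2. Poles: s₁ = -1, s₂ = -2.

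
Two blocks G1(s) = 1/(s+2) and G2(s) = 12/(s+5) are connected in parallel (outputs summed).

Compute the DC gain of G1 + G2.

Parallel: G_eq = G1 + G2. DC gain = G1(0) + G2(0) = 1/2 + 12/5 = 0.5 + 2.4 = 2.9.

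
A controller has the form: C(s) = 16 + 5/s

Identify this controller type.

This is a Proportional-Integral (PI) controller.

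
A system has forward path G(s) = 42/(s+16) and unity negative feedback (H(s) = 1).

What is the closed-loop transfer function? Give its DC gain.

T(s) = G/(1+GH) = [42/(s+16)] / [1 + 42/(s+16)] = 42/(s+16+42) = 42/(s+58). DC gain = 42/58 = 0.7241.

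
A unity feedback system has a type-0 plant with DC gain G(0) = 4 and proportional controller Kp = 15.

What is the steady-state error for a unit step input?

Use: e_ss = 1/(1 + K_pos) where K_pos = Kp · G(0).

K_pos = Kp · G(0) = 15 × 4 = 60. e_ss = 1/(1 + 60) = 0.0164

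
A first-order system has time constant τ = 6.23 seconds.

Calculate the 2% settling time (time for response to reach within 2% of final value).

For first-order system, 2% settling time ≈ 4τ = 4 × 6.23 = 24.92 s.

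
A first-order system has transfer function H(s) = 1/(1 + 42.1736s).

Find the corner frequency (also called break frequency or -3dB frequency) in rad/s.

Corner frequency = 1/τ = 1/42.1736 = 0.024 rad/s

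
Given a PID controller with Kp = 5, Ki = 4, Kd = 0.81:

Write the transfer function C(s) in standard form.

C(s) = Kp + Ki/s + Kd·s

Substituting values: C(s) = 5 + 4/s + 0.81s = (0.81s² + 5s + 4)/s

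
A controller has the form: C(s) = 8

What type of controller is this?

This is a Proportional (P) controller.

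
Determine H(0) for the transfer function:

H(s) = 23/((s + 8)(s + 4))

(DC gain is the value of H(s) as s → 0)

DC gain = H(0) = 23/(8 × 4) = 23/32 = 0.71875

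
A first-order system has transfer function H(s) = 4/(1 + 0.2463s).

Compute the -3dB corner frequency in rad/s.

Corner frequency = 1/τ = 1/0.2463 = 4.06 rad/s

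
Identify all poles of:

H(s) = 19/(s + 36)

Pole is where denominator = 0: s + 36 = 0, so s = -36.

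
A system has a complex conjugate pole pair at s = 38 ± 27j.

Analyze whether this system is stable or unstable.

Real part of poles is 38 (> 0, right half-plane). Unstable.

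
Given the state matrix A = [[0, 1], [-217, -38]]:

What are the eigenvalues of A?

det(A - λI) = λ² - (-38)λ + 217 = (λ - (-31))(λ - (-7)). Eigenvalues: -31, -7.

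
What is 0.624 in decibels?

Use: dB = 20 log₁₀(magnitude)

dB = 20 log₁₀(0.624) = -4.1 dB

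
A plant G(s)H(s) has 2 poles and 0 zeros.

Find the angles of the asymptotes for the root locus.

n - m = 2 - 0 = 2. Angles: θk = (2k + 1)·180°/2 = 90°, 270°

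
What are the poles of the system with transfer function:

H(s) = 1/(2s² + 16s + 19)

Discriminant = 16² - 4×2×19 = 256 - 152 = 104 > 0, so two distinct real poles. Using quadratic formula: s = (-16 ± √104)/(2×2) = (-16 ± √104)/4, with √104 ≈ 10.1980. s₁ ≈ -1.4505, s₂ ≈ -6.5495. Poles: s₁ = -1.4505, s₂ = -6.5495.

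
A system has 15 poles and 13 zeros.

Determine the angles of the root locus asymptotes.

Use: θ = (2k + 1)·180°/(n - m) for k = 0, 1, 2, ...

n - m = 15 - 13 = 2. Angles: θk = (2k + 1)·180°/2 = 90°, 270°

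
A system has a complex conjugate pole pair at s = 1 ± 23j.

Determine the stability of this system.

Real part of poles is 1 (> 0, right half-plane). Unstable.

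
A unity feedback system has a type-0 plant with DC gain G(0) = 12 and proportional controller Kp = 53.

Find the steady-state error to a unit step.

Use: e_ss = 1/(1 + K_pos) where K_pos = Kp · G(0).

K_pos = Kp · G(0) = 53 × 12 = 636. e_ss = 1/(1 + 636) = 0.0016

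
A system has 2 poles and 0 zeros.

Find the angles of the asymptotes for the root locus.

n - m = 2 - 0 = 2. Angles: θk = (2k + 1)·180°/2 = 90°, 270°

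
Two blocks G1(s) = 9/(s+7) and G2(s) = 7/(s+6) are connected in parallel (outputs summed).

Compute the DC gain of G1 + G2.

Parallel: G_eq = G1 + G2. DC gain = G1(0) + G2(0) = 9/7 + 7/6 = 1.2857 + 1.1667 = 2.4524.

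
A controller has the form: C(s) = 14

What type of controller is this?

This is a Proportional (P) controller.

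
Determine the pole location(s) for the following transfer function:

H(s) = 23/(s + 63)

Pole is where denominator = 0: s + 63 = 0, so s = -63.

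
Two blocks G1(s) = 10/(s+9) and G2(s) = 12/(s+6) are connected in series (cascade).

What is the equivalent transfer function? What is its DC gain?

Series: multiply transfer functions. G_eq = 10/(s+9) × 12/(s+6) = 120/((s+9)(s+6)). DC gain = 120/(9×6) = 2.2222.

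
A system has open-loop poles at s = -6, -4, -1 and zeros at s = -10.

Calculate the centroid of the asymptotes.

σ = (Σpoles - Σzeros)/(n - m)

σ = (Σpoles - Σzeros)/(n - m) = (-11 - (-10))/(3 - 1) = -1/2 = -0.5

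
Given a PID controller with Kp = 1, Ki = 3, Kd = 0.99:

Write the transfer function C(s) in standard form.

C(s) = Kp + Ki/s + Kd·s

Substituting values: C(s) = 1 + 3/s + 0.99s = (0.99s² + s + 3)/s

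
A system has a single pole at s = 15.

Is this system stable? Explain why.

Pole at s = 15 is in the right half-plane. Unstable.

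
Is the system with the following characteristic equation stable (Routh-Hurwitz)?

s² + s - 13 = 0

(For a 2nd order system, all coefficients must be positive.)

Coefficients: 1, 1, -13. c=-13 not positive, so system is unstable.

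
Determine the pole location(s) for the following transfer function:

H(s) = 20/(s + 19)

Pole is where denominator = 0: s + 19 = 0, so s = -19.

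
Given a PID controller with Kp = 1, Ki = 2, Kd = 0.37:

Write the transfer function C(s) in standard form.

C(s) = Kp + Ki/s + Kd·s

Substituting values: C(s) = 1 + 2/s + 0.37s = (0.37s² + s + 2)/s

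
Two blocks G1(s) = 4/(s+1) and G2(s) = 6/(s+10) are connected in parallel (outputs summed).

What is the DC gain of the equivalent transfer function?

Parallel: G_eq = G1 + G2. DC gain = G1(0) + G2(0) = 4/1 + 6/10 = 4 + 0.6 = 4.6.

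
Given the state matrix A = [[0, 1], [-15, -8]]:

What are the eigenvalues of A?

det(A - λI) = λ² - (-8)λ + 15 = (λ - (-3))(λ - (-5)). Eigenvalues: -3, -5.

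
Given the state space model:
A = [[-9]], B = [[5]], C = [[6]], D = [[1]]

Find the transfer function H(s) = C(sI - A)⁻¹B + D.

(sI - A)⁻¹ = 1/(s + 9). H(s) = 6×5/(s + 9) + 1 = (s + 39)/(s + 9).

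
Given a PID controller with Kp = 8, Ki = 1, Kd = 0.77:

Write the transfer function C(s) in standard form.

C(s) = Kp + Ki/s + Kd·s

Substituting values: C(s) = 8 + 1/s + 0.77s = (0.77s² + 8s + 1)/s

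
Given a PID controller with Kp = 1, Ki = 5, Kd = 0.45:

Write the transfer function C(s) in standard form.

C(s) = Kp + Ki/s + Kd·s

Substituting values: C(s) = 1 + 5/s + 0.45s = (0.45s² + s + 5)/s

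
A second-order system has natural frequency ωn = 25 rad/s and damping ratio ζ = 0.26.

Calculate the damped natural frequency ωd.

ωd = ωn√(1 - ζ²) = 25√(1 - 0.26²) = 24.14 rad/s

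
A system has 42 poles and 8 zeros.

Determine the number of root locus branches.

Root locus has n branches where n = number of poles = 42.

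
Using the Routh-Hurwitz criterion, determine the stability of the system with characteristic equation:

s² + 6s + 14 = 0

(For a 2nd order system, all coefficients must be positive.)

Coefficients: 1, 6, 14. All positive, so system is stable.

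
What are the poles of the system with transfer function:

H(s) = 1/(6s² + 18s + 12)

Discriminant = 18² - 4×6×12 = 324 - 288 = 36 > 0, so two distinct real poles. Using quadratic formula: s = (-18 ± √36)/(2×6) = (-18 ± √36)/12, with √36 = 6. s₁ = -12/12 = -1, s₂ = -24/12 = -2. Poles: s₁ = -1, s₂ = -2.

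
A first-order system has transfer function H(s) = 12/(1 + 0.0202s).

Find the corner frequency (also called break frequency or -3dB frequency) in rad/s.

Corner frequency = 1/τ = 1/0.0202 = 49.505 rad/s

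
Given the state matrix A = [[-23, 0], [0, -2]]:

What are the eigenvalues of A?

For diagonal matrix, eigenvalues are diagonal entries: λ₁ = -23, λ₂ = -2.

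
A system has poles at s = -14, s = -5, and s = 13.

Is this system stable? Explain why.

Pole(s) at s = 13 are not in the left half-plane. System is unstable.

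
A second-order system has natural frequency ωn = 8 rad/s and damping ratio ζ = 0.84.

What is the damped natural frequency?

ωd = ωn√(1 - ζ²) = 8√(1 - 0.84²) = 4.34 rad/s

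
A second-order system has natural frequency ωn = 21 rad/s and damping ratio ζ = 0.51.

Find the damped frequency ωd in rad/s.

ωd = ωn√(1 - ζ²) = 21√(1 - 0.51²) = 18.06 rad/s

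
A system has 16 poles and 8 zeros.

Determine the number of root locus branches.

Root locus has n branches where n = number of poles = 16.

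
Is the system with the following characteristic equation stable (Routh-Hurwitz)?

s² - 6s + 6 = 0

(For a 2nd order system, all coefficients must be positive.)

Coefficients: 1, -6, 6. b=-6 not positive, so system is unstable.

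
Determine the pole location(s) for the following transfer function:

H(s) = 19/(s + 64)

Pole is where denominator = 0: s + 64 = 0, so s = -64.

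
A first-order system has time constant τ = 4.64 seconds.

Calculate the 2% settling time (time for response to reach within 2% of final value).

For first-order system, 2% settling time ≈ 4τ = 4 × 4.64 = 18.56 s.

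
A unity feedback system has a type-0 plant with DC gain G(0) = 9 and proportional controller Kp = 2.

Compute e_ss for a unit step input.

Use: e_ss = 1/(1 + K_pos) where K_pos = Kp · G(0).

K_pos = Kp · G(0) = 2 × 9 = 18. e_ss = 1/(1 + 18) = 0.0526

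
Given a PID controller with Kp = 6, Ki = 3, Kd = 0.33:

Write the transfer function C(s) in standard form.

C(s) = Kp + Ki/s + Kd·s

Substituting values: C(s) = 6 + 3/s + 0.33s = (0.33s² + 6s + 3)/s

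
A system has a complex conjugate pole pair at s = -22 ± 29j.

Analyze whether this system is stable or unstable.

Real part of poles is -22 (< 0, left half-plane). Stable.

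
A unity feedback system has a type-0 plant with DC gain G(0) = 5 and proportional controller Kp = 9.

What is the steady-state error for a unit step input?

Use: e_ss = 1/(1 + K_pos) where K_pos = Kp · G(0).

K_pos = Kp · G(0) = 9 × 5 = 45. e_ss = 1/(1 + 45) = 0.0217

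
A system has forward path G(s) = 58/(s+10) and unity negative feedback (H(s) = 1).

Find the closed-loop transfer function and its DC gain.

T(s) = G/(1+GH) = [58/(s+10)] / [1 + 58/(s+10)] = 58/(s+10+58) = 58/(s+68). DC gain = 58/68 = 0.8529.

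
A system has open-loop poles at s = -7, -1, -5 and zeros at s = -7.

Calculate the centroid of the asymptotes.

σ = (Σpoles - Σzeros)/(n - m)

σ = (Σpoles - Σzeros)/(n - m) = (-13 - (-7))/(3 - 1) = -6/2 = -3.0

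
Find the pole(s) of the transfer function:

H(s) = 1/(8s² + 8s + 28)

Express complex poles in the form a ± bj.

Discriminant = 8² - 4×8×28 = 64 - 896 = -832 < 0, so the poles are a complex conjugate pair s = (-8 ± j√832)/(2×8). Real part = -8/(2×8) = -8/16 = -0.5; imaginary part = ±√832/(2×8) ≈ 1.8028. Poles: s = -0.5 ± 1.8028j.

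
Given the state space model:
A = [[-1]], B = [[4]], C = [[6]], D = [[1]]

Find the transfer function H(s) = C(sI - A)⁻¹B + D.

(sI - A)⁻¹ = 1/(s + 1). H(s) = 6×4/(s + 1) + 1 = (s + 25)/(s + 1).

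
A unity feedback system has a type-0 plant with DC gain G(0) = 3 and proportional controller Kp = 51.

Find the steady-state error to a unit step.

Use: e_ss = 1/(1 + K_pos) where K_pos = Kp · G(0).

K_pos = Kp · G(0) = 51 × 3 = 153. e_ss = 1/(1 + 153) = 0.0065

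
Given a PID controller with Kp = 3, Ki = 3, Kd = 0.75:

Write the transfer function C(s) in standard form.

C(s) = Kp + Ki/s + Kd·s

Substituting values: C(s) = 3 + 3/s + 0.75s = (0.75s² + 3s + 3)/s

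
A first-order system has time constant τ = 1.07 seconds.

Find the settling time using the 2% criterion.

For first-order system, 2% settling time ≈ 4τ = 4 × 1.07 = 4.28 s.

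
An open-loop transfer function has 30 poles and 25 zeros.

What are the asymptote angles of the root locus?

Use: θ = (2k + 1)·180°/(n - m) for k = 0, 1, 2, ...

n - m = 30 - 25 = 5. Angles: θk = (2k + 1)·180°/5 = 36°, 108°, 180°, 252°, 324°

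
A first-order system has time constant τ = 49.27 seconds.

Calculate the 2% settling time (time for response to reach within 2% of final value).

For first-order system, 2% settling time ≈ 4τ = 4 × 49.27 = 197.08 s.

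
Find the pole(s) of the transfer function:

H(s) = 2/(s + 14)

Pole is where denominator = 0: s + 14 = 0, so s = -14.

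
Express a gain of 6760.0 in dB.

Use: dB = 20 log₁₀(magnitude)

dB = 20 log₁₀(6760.0) = 76.6 dB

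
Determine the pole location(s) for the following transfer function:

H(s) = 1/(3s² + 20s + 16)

Discriminant = 20² - 4×3×16 = 400 - 192 = 208 > 0, so two distinct real poles. Using quadratic formula: s = (-20 ± √208)/(2×3) = (-20 ± √208)/6, with √208 ≈ 14.4222. s₁ ≈ -0.9296, s₂ ≈ -5.7370. Poles: s₁ = -0.9296, s₂ = -5.7370.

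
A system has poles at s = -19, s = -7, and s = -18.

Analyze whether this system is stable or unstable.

All poles are in the left half-plane. System is stable.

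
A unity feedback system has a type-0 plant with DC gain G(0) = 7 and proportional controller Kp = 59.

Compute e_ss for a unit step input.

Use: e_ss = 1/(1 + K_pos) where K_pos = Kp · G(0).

K_pos = Kp · G(0) = 59 × 7 = 413. e_ss = 1/(1 + 413) = 0.0024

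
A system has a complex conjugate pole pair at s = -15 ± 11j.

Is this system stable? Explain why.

Real part of poles is -15 (< 0, left half-plane). Stable.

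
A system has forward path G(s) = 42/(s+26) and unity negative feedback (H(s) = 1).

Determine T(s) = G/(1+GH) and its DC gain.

T(s) = G/(1+GH) = [42/(s+26)] / [1 + 42/(s+26)] = 42/(s+26+42) = 42/(s+68). DC gain = 42/68 = 0.6176.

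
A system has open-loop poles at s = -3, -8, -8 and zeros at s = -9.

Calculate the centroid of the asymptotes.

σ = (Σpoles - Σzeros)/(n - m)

σ = (Σpoles - Σzeros)/(n - m) = (-19 - (-9))/(3 - 1) = -10/2 = -5.0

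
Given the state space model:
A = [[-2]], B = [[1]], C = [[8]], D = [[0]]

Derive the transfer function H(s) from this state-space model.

(sI - A)⁻¹ = 1/(s + 2). H(s) = 8 × 1/(s + 2) + 0 = 8/(s + 2).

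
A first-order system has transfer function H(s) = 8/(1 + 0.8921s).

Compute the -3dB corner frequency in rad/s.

Corner frequency = 1/τ = 1/0.8921 = 1.121 rad/s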